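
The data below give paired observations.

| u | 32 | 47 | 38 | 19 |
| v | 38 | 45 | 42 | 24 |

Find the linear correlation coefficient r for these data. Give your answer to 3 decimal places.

0.969

n = 4, Σu = 136, Σv = 149, Σu² = 5038, Σv² = 5809, Σuv = 5383
nΣuv − ΣuΣv = 21532 − 20264 = 1268
nΣu² − (Σu)² = 20152 − 18496 = 1656; nΣv² − (Σv)² = 23236 − 22201 = 1035
r = 1268 / √(1656 × 1035) = 1268 / 1309.1830 ≈ 0.969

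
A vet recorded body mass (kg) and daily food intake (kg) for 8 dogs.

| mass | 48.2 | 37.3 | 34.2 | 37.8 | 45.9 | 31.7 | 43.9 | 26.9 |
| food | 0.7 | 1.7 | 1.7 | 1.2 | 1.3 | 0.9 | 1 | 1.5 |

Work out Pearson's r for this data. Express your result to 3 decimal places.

-0.486

n = 8, Σx = 305.9, Σy = 10, Σx² = 12075.53, Σy² = 13.46, Σxy = 373.1
nΣxy − ΣxΣy = 2984.8 − 3059 = -74.2
nΣx² − (Σx)² = 96604.24 − 93574.81 = 3029.43; nΣy² − (Σy)² = 107.68 − 100 = 7.68
r = -74.2 / √(3029.43 × 7.68) = -74.2 / 152.5320 ≈ -0.486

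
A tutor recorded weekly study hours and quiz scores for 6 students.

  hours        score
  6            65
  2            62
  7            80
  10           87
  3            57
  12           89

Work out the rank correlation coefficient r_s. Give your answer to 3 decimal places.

Rank hours: 3, 1, 4, 5, 2, 6
Rank score: 3, 2, 4, 5, 1, 6
d = rank(hours) − rank(score): 0, -1, 0, 0, 1, 0; Σd² = 2
ρ = 1 − 6Σd² / [n(n²−1)] = 1 − 6×2 / (6×35) = 1 − 12/210 ≈ 0.943

0.943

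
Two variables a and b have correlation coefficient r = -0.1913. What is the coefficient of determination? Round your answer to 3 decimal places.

r² = (-0.1913)² = 0.037

0.037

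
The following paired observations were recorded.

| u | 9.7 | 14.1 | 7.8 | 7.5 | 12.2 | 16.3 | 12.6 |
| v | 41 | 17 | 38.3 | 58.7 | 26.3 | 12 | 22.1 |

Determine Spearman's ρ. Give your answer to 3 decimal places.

-0.964

Rank u: 3, 6, 2, 1, 4, 7, 5
Rank v: 6, 2, 5, 7, 4, 1, 3
d = rank(u) − rank(v): -3, 4, -3, -6, 0, 6, 2; Σd² = 110
ρ = 1 − 6Σd² / [n(n²−1)] = 1 − 6×110 / (7×48) = 1 − 660/336 ≈ -0.964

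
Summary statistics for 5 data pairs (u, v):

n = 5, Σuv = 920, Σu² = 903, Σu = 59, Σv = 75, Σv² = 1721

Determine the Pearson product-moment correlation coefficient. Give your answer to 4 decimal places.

r = (nΣuv − ΣuΣv) / √[(nΣu² − (Σu)²)(nΣv² − (Σv)²)]
Numerator: 5×920 − 59×75 = 175
Denominator: √[(4515 − 3481)(8605 − 5625)] = √[1034 × 2980] = 1755.3689
r = 175 / 1755.3689 ≈ 0.0997

0.0997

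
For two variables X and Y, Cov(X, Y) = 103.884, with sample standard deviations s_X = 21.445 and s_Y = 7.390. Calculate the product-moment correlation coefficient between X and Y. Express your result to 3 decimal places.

0.656

r = Cov(X,Y) / (s_X · s_Y) = 103.884 / (21.445 × 7.390)
  = 103.884 / 158.4785 ≈ 0.656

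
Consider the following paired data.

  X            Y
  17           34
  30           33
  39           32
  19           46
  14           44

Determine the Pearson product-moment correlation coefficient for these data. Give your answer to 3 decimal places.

n = 5, ΣX = 119, ΣY = 189, ΣX² = 3267, ΣY² = 7321, ΣXY = 4306
nΣXY − ΣXΣY = 21530 − 22491 = -961
nΣX² − (ΣX)² = 16335 − 14161 = 2174; nΣY² − (ΣY)² = 36605 − 35721 = 884
r = -961 / √(2174 × 884) = -961 / 1386.2958 ≈ -0.693

-0.693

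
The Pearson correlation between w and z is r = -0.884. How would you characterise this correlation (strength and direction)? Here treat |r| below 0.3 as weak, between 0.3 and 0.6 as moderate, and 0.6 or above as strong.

r = -0.884 < 0 so the relationship is negative.
|r| = 0.884, which falls in the strong range.

strong negative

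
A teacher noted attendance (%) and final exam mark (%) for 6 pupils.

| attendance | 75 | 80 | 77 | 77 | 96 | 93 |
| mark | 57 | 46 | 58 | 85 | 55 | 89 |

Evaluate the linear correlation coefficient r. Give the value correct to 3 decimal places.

0.191

n = 6, Σx = 498, Σy = 390, Σx² = 41748, Σy² = 26900, Σxy = 32523
nΣxy − ΣxΣy = 195138 − 194220 = 918
nΣx² − (Σx)² = 250488 − 248004 = 2484; nΣy² − (Σy)² = 161400 − 152100 = 9300
r = 918 / √(2484 × 9300) = 918 / 4806.3708 ≈ 0.191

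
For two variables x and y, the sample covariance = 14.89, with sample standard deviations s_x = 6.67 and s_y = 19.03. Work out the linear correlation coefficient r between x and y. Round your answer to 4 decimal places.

0.1173

r = Cov(x,y) / (s_x · s_y) = 14.89 / (6.67 × 19.03)
  = 14.89 / 126.9301 ≈ 0.1173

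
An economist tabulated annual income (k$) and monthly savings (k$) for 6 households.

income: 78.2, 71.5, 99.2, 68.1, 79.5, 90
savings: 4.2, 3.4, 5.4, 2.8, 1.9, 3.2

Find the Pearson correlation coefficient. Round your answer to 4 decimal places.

0.6031

n = 6, Σx = 486.5, Σy = 20.9, Σx² = 40125.99, Σy² = 80.05, Σxy = 1736.95
nΣxy − ΣxΣy = 10421.7 − 10167.85 = 253.85
nΣx² − (Σx)² = 240755.94 − 236682.25 = 4073.69; nΣy² − (Σy)² = 480.3 − 436.81 = 43.49
r = 253.85 / √(4073.69 × 43.49) = 253.85 / 420.9095 ≈ 0.6031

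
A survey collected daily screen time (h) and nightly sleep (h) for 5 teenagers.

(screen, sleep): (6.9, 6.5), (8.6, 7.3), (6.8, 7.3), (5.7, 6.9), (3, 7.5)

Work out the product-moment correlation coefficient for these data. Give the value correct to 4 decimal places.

-0.3023

n = 5, Σx = 31, Σy = 35.5, Σx² = 209.3, Σy² = 252.69, Σxy = 219.1
nΣxy − ΣxΣy = 1095.5 − 1100.5 = -5
nΣx² − (Σx)² = 1046.5 − 961 = 85.5; nΣy² − (Σy)² = 1263.45 − 1260.25 = 3.2
r = -5 / √(85.5 × 3.2) = -5 / 16.5409 ≈ -0.3023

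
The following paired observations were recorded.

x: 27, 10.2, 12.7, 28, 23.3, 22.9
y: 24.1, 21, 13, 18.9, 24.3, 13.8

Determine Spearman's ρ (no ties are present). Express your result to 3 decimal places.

Rank x: 5, 1, 2, 6, 4, 3
Rank y: 5, 4, 1, 3, 6, 2
d = rank(x) − rank(y): 0, -3, 1, 3, -2, 1; Σd² = 24
ρ = 1 − 6Σd² / [n(n²−1)] = 1 − 6×24 / (6×35) = 1 − 144/210 ≈ 0.314

0.314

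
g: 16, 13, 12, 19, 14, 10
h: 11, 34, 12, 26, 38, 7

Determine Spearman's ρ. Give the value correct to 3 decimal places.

0.371

Rank g: 5, 3, 2, 6, 4, 1
Rank h: 2, 5, 3, 4, 6, 1
d = rank(g) − rank(h): 3, -2, -1, 2, -2, 0; Σd² = 22
ρ = 1 − 6Σd² / [n(n²−1)] = 1 − 6×22 / (6×35) = 1 − 132/210 ≈ 0.371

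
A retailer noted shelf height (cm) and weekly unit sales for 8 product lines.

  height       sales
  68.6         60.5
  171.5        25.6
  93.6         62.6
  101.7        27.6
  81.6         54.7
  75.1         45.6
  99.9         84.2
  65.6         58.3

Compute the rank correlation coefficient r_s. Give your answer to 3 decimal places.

-0.357

Rank height: 2, 8, 5, 7, 4, 3, 6, 1
Rank sales: 6, 1, 7, 2, 4, 3, 8, 5
d = rank(height) − rank(sales): -4, 7, -2, 5, 0, 0, -2, -4; Σd² = 114
ρ = 1 − 6Σd² / [n(n²−1)] = 1 − 6×114 / (8×63) = 1 − 684/504 ≈ -0.357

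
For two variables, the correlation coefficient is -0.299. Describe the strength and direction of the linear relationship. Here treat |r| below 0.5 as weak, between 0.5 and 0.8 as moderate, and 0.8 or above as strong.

weak negative

r = -0.299 < 0 so the relationship is negative.
|r| = 0.299, which falls in the weak range.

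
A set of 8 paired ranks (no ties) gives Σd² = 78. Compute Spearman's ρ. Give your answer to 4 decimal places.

ρ = 1 − 6Σd² / [n(n²−1)] = 1 − 6×78 / (8×63)
  = 1 − 468/504 = 1 − 0.92857 ≈ 0.0714

0.0714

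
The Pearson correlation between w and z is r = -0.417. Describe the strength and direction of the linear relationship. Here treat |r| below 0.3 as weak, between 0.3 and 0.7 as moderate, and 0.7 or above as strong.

moderate negative

r = -0.417 < 0 so the relationship is negative.
|r| = 0.417, which falls in the moderate range.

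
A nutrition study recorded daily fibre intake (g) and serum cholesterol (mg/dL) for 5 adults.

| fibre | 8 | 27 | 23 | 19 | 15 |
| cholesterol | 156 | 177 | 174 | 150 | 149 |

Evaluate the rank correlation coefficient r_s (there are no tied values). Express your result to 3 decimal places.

Rank fibre: 1, 5, 4, 3, 2
Rank cholesterol: 3, 5, 4, 2, 1
d = rank(fibre) − rank(cholesterol): -2, 0, 0, 1, 1; Σd² = 6
ρ = 1 − 6Σd² / [n(n²−1)] = 1 − 6×6 / (5×24) = 1 − 36/120 ≈ 0.700

0.700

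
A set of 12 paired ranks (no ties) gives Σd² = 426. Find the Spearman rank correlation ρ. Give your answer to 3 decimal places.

ρ = 1 − 6Σd² / [n(n²−1)] = 1 − 6×426 / (12×143)
  = 1 − 2556/1716 = 1 − 1.4895 ≈ -0.490

-0.490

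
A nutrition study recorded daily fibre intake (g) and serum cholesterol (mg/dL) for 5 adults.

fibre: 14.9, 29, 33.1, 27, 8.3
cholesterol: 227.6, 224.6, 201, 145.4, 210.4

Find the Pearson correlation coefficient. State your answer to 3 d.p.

n = 5, Σx = 112.3, Σy = 1009, Σx² = 2956.51, Σy² = 208057.24, Σxy = 22229.86
nΣxy − ΣxΣy = 111149.3 − 113310.7 = -2161.4
nΣx² − (Σx)² = 14782.55 − 12611.29 = 2171.26; nΣy² − (Σy)² = 1040286.2 − 1018081 = 22205.2
r = -2161.4 / √(2171.26 × 22205.2) = -2161.4 / 6943.5771 ≈ -0.311

-0.311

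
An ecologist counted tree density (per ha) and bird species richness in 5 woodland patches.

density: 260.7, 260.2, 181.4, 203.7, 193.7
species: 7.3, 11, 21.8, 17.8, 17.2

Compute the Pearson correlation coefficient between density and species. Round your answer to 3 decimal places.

n = 5, Σx = 1099.7, Σy = 75.1, Σx² = 247587.87, Σy² = 1262.21, Σxy = 15677.33
nΣxy − ΣxΣy = 78386.65 − 82587.47 = -4200.82
nΣx² − (Σx)² = 1237939.35 − 1209340.09 = 28599.26; nΣy² − (Σy)² = 6311.05 − 5640.01 = 671.04
r = -4200.82 / √(28599.26 × 671.04) = -4200.82 / 4380.7816 ≈ -0.959

-0.959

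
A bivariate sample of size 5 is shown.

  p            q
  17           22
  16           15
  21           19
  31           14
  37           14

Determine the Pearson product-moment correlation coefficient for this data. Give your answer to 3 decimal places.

-0.644

n = 5, Σp = 122, Σq = 84, Σp² = 3316, Σq² = 1462, Σpq = 1965
nΣpq − ΣpΣq = 9825 − 10248 = -423
nΣp² − (Σp)² = 16580 − 14884 = 1696; nΣq² − (Σq)² = 7310 − 7056 = 254
r = -423 / √(1696 × 254) = -423 / 656.3414 ≈ -0.644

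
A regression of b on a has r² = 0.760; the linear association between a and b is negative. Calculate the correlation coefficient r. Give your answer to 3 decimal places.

|r| = √0.760 = 0.872
The association is negative, so r = −0.872.

-0.872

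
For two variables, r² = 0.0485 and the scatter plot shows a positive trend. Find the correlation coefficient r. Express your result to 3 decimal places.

|r| = √0.0485 = 0.220
The association is positive, so r = 0.220.

0.220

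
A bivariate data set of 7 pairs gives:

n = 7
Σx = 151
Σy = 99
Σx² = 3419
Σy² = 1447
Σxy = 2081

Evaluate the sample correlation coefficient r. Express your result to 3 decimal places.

-0.627

r = (nΣxy − ΣxΣy) / √[(nΣx² − (Σx)²)(nΣy² − (Σy)²)]
Numerator: 7×2081 − 151×99 = -382
Denominator: √[(23933 − 22801)(10129 − 9801)] = √[1132 × 328] = 609.3406
r = -382 / 609.3406 ≈ -0.627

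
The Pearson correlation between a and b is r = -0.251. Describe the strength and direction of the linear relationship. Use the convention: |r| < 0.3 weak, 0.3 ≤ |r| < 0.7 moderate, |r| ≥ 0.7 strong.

r = -0.251 < 0 so the relationship is negative.
|r| = 0.251, which falls in the weak range.

weak negative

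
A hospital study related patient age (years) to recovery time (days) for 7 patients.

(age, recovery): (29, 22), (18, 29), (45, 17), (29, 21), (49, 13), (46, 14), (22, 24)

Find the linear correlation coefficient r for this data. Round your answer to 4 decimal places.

n = 7, Σx = 238, Σy = 140, Σx² = 9032, Σy² = 2996, Σxy = 4343
nΣxy − ΣxΣy = 30401 − 33320 = -2919
nΣx² − (Σx)² = 63224 − 56644 = 6580; nΣy² − (Σy)² = 20972 − 19600 = 1372
r = -2919 / √(6580 × 1372) = -2919 / 3004.6231 ≈ -0.9715

-0.9715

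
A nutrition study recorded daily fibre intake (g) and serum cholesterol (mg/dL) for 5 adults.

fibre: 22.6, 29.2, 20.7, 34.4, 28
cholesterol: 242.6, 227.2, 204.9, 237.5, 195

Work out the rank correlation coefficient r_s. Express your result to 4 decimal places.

Rank fibre: 2, 4, 1, 5, 3
Rank cholesterol: 5, 3, 2, 4, 1
d = rank(fibre) − rank(cholesterol): -3, 1, -1, 1, 2; Σd² = 16
ρ = 1 − 6Σd² / [n(n²−1)] = 1 − 6×16 / (5×24) = 1 − 96/120 ≈ 0.2000

0.2000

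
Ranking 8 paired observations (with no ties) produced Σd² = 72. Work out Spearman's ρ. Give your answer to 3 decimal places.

0.143

ρ = 1 − 6Σd² / [n(n²−1)] = 1 − 6×72 / (8×63)
  = 1 − 432/504 = 1 − 0.8571 ≈ 0.143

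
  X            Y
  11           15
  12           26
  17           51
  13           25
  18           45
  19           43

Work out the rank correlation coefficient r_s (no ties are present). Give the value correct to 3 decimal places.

0.714

Rank X: 1, 2, 4, 3, 5, 6
Rank Y: 1, 3, 6, 2, 5, 4
d = rank(X) − rank(Y): 0, -1, -2, 1, 0, 2; Σd² = 10
ρ = 1 − 6Σd² / [n(n²−1)] = 1 − 6×10 / (6×35) = 1 − 60/210 ≈ 0.714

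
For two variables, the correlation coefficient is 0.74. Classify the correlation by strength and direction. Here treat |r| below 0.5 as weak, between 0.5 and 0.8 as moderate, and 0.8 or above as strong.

r = 0.74 > 0 so the relationship is positive.
|r| = 0.74, which falls in the moderate range.

moderate positive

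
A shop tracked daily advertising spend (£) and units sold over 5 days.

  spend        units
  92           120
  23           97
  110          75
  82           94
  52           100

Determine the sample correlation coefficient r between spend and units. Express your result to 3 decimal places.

-0.211

n = 5, Σx = 359, Σy = 486, Σx² = 30521, Σy² = 48270, Σxy = 34429
nΣxy − ΣxΣy = 172145 − 174474 = -2329
nΣx² − (Σx)² = 152605 − 128881 = 23724; nΣy² − (Σy)² = 241350 − 236196 = 5154
r = -2329 / √(23724 × 5154) = -2329 / 11057.7347 ≈ -0.211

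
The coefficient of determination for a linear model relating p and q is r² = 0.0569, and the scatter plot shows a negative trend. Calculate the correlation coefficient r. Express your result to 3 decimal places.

-0.239

|r| = √0.0569 = 0.239
The association is negative, so r = −0.239.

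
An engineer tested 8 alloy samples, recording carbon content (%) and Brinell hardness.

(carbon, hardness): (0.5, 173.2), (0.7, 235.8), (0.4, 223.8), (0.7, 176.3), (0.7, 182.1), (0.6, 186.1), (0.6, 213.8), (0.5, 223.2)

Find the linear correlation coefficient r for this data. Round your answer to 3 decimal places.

-0.245

n = 8, Σx = 4.7, Σy = 1614.3, Σx² = 2.85, Σy² = 330090.31, Σxy = 943.6
nΣxy − ΣxΣy = 7548.8 − 7587.21 = -38.41
nΣx² − (Σx)² = 22.8 − 22.09 = 0.71; nΣy² − (Σy)² = 2640722.48 − 2605964.49 = 34757.99
r = -38.41 / √(0.71 × 34757.99) = -38.41 / 157.0929 ≈ -0.245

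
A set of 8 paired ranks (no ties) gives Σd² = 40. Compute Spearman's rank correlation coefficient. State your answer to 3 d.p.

0.524

ρ = 1 − 6Σd² / [n(n²−1)] = 1 − 6×40 / (8×63)
  = 1 − 240/504 = 1 − 0.4762 ≈ 0.524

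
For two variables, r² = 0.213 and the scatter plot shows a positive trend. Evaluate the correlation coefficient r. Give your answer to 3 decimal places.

0.462

|r| = √0.213 = 0.462
The association is positive, so r = 0.462.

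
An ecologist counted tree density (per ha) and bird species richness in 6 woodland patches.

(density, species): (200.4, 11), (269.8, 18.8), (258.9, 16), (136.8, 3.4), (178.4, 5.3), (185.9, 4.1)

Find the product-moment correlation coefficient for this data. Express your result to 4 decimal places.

0.9497

n = 6, Σx = 1230.2, Σy = 58.6, Σx² = 265081.02, Σy² = 786.9, Σxy = 13591.87
nΣxy − ΣxΣy = 81551.22 − 72089.72 = 9461.5
nΣx² − (Σx)² = 1590486.12 − 1513392.04 = 77094.08; nΣy² − (Σy)² = 4721.4 − 3433.96 = 1287.44
r = 9461.5 / √(77094.08 × 1287.44) = 9461.5 / 9962.6303 ≈ 0.9497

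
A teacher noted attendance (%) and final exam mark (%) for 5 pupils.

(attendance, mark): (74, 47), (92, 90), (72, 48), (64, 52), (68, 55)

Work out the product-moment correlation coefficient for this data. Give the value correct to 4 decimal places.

0.8714

n = 5, Σx = 370, Σy = 292, Σx² = 27844, Σy² = 18342, Σxy = 22282
nΣxy − ΣxΣy = 111410 − 108040 = 3370
nΣx² − (Σx)² = 139220 − 136900 = 2320; nΣy² − (Σy)² = 91710 − 85264 = 6446
r = 3370 / √(2320 × 6446) = 3370 / 3867.1333 ≈ 0.8714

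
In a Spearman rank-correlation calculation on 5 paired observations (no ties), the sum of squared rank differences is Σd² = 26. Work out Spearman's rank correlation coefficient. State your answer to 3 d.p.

ρ = 1 − 6Σd² / [n(n²−1)] = 1 − 6×26 / (5×24)
  = 1 − 156/120 = 1 − 1.3000 ≈ -0.300

-0.300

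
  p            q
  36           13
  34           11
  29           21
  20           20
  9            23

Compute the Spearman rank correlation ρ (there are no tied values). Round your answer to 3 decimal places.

Rank p: 5, 4, 3, 2, 1
Rank q: 2, 1, 4, 3, 5
d = rank(p) − rank(q): 3, 3, -1, -1, -4; Σd² = 36
ρ = 1 − 6Σd² / [n(n²−1)] = 1 − 6×36 / (5×24) = 1 − 216/120 ≈ -0.800

-0.800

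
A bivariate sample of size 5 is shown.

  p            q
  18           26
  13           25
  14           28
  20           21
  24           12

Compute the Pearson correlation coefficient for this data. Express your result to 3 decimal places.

n = 5, Σp = 89, Σq = 112, Σp² = 1665, Σq² = 2670, Σpq = 1893
nΣpq − ΣpΣq = 9465 − 9968 = -503
nΣp² − (Σp)² = 8325 − 7921 = 404; nΣq² − (Σq)² = 13350 − 12544 = 806
r = -503 / √(404 × 806) = -503 / 570.6347 ≈ -0.881

-0.881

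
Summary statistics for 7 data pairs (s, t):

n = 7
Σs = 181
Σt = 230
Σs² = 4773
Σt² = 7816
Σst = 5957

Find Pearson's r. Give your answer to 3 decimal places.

r = (nΣst − ΣsΣt) / √[(nΣs² − (Σs)²)(nΣt² − (Σt)²)]
Numerator: 7×5957 − 181×230 = 69
Denominator: √[(33411 − 32761)(54712 − 52900)] = √[650 × 1812] = 1085.2649
r = 69 / 1085.2649 ≈ 0.064

0.064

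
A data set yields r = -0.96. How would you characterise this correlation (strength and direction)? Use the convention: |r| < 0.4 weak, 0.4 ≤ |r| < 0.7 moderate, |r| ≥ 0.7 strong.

strong negative

r = -0.96 < 0 so the relationship is negative.
|r| = 0.96, which falls in the strong range.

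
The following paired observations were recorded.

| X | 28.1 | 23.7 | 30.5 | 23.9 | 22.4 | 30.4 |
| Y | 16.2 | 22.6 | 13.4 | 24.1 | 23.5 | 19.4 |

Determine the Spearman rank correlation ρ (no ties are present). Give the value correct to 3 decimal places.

-0.771

Rank X: 4, 2, 6, 3, 1, 5
Rank Y: 2, 4, 1, 6, 5, 3
d = rank(X) − rank(Y): 2, -2, 5, -3, -4, 2; Σd² = 62
ρ = 1 − 6Σd² / [n(n²−1)] = 1 − 6×62 / (6×35) = 1 − 372/210 ≈ -0.771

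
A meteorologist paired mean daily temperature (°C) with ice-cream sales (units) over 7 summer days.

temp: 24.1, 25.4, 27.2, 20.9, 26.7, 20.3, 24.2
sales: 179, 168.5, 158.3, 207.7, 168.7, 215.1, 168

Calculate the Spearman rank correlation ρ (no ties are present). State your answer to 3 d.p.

-0.857

Rank temp: 3, 5, 7, 2, 6, 1, 4
Rank sales: 5, 3, 1, 6, 4, 7, 2
d = rank(temp) − rank(sales): -2, 2, 6, -4, 2, -6, 2; Σd² = 104
ρ = 1 − 6Σd² / [n(n²−1)] = 1 − 6×104 / (7×48) = 1 − 624/336 ≈ -0.857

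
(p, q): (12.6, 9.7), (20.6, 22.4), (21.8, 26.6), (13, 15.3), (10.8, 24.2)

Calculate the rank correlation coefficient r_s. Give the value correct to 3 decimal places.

Rank p: 2, 4, 5, 3, 1
Rank q: 1, 3, 5, 2, 4
d = rank(p) − rank(q): 1, 1, 0, 1, -3; Σd² = 12
ρ = 1 − 6Σd² / [n(n²−1)] = 1 − 6×12 / (5×24) = 1 − 72/120 ≈ 0.400

0.400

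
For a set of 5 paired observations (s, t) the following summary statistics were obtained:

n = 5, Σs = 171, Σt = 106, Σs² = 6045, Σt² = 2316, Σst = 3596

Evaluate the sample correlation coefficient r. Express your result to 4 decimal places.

-0.2509

r = (nΣst − ΣsΣt) / √[(nΣs² − (Σs)²)(nΣt² − (Σt)²)]
Numerator: 5×3596 − 171×106 = -146
Denominator: √[(30225 − 29241)(11580 − 11236)] = √[984 × 344] = 581.8041
r = -146 / 581.8041 ≈ -0.2509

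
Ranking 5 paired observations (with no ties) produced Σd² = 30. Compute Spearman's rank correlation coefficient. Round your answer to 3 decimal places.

-0.500

ρ = 1 − 6Σd² / [n(n²−1)] = 1 − 6×30 / (5×24)
  = 1 − 180/120 = 1 − 1.5000 ≈ -0.500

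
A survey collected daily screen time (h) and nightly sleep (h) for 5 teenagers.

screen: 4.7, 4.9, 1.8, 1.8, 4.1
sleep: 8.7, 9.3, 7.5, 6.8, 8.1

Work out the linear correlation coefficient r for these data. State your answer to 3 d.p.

0.929

n = 5, Σx = 17.3, Σy = 40.4, Σx² = 69.39, Σy² = 330.28, Σxy = 145.41
nΣxy − ΣxΣy = 727.05 − 698.92 = 28.13
nΣx² − (Σx)² = 346.95 − 299.29 = 47.66; nΣy² − (Σy)² = 1651.4 − 1632.16 = 19.24
r = 28.13 / √(47.66 × 19.24) = 28.13 / 30.2817 ≈ 0.929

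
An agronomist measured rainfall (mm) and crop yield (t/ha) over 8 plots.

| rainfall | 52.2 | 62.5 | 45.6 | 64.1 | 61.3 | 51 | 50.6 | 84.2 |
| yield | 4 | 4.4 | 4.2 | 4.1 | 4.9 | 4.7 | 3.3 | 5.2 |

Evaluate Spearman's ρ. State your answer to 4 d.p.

0.4762

Rank rainfall: 4, 6, 1, 7, 5, 3, 2, 8
Rank yield: 2, 5, 4, 3, 7, 6, 1, 8
d = rank(rainfall) − rank(yield): 2, 1, -3, 4, -2, -3, 1, 0; Σd² = 44
ρ = 1 − 6Σd² / [n(n²−1)] = 1 − 6×44 / (8×63) = 1 − 264/504 ≈ 0.4762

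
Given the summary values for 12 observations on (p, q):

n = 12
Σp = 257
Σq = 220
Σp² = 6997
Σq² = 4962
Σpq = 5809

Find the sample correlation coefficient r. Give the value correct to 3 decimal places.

r = (nΣpq − ΣpΣq) / √[(nΣp² − (Σp)²)(nΣq² − (Σq)²)]
Numerator: 12×5809 − 257×220 = 13168
Denominator: √[(83964 − 66049)(59544 − 48400)] = √[17915 × 11144] = 14129.5704
r = 13168 / 14129.5704 ≈ 0.932

0.932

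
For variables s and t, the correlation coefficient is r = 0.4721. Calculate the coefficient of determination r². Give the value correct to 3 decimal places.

0.223

r² = (0.4721)² = 0.223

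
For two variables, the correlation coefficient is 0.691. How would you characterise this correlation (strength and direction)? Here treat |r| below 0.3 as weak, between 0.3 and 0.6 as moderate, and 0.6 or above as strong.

strong positive

r = 0.691 > 0 so the relationship is positive.
|r| = 0.691, which falls in the strong range.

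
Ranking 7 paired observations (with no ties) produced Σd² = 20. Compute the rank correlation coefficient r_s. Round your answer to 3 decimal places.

ρ = 1 − 6Σd² / [n(n²−1)] = 1 − 6×20 / (7×48)
  = 1 − 120/336 = 1 − 0.3571 ≈ 0.643

0.643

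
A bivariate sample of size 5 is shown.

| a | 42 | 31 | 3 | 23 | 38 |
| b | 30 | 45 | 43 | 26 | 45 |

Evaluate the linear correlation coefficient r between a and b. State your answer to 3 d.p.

n = 5, Σa = 137, Σb = 189, Σa² = 4707, Σb² = 7475, Σab = 5092
nΣab − ΣaΣb = 25460 − 25893 = -433
nΣa² − (Σa)² = 23535 − 18769 = 4766; nΣb² − (Σb)² = 37375 − 35721 = 1654
r = -433 / √(4766 × 1654) = -433 / 2807.6617 ≈ -0.154

-0.154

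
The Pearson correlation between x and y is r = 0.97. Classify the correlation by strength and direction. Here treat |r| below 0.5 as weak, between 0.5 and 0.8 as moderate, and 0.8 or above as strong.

r = 0.97 > 0 so the relationship is positive.
|r| = 0.97, which falls in the strong range.

strong positive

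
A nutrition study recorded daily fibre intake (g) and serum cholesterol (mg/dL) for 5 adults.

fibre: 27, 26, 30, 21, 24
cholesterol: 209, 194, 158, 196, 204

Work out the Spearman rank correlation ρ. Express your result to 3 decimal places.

-0.300

Rank fibre: 4, 3, 5, 1, 2
Rank cholesterol: 5, 2, 1, 3, 4
d = rank(fibre) − rank(cholesterol): -1, 1, 4, -2, -2; Σd² = 26
ρ = 1 − 6Σd² / [n(n²−1)] = 1 − 6×26 / (5×24) = 1 − 156/120 ≈ -0.300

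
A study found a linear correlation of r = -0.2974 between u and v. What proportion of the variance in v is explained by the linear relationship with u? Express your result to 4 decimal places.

0.0884

r² = (-0.2974)² = 0.0884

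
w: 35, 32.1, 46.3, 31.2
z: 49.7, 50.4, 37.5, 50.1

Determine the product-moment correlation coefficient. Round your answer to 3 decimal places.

n = 4, Σw = 144.6, Σz = 187.7, Σw² = 5372.54, Σz² = 8926.51, Σwz = 6656.71
nΣwz − ΣwΣz = 26626.84 − 27141.42 = -514.58
nΣw² − (Σw)² = 21490.16 − 20909.16 = 581; nΣz² − (Σz)² = 35706.04 − 35231.29 = 474.75
r = -514.58 / √(581 × 474.75) = -514.58 / 525.1950 ≈ -0.980

-0.980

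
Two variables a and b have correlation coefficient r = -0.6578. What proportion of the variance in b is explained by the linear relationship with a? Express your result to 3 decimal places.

r² = (-0.6578)² = 0.433

0.433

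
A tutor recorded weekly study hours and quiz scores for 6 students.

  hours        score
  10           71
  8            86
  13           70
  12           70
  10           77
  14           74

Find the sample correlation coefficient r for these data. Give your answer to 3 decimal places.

n = 6, Σx = 67, Σy = 448, Σx² = 773, Σy² = 33642, Σxy = 4954
nΣxy − ΣxΣy = 29724 − 30016 = -292
nΣx² − (Σx)² = 4638 − 4489 = 149; nΣy² − (Σy)² = 201852 − 200704 = 1148
r = -292 / √(149 × 1148) = -292 / 413.5843 ≈ -0.706

-0.706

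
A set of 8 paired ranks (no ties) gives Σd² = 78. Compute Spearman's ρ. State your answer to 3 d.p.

ρ = 1 − 6Σd² / [n(n²−1)] = 1 − 6×78 / (8×63)
  = 1 − 468/504 = 1 − 0.9286 ≈ 0.071

0.071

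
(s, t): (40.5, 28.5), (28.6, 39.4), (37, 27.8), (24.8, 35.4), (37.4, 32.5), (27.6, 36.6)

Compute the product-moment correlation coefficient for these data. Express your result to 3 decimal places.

-0.831

n = 6, Σs = 195.9, Σt = 200.2, Σs² = 6602.77, Σt² = 6786.42, Σst = 6413.27
nΣst − ΣsΣt = 38479.62 − 39219.18 = -739.56
nΣs² − (Σs)² = 39616.62 − 38376.81 = 1239.81; nΣt² − (Σt)² = 40718.52 − 40080.04 = 638.48
r = -739.56 / √(1239.81 × 638.48) = -739.56 / 889.7156 ≈ -0.831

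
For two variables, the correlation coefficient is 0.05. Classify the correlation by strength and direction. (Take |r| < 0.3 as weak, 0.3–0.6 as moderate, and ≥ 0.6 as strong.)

r = 0.05 > 0 so the relationship is positive.
|r| = 0.05, which falls in the weak range.

weak positive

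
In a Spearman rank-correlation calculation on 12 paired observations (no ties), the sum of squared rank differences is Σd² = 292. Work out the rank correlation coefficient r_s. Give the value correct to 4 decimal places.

-0.0210

ρ = 1 − 6Σd² / [n(n²−1)] = 1 − 6×292 / (12×143)
  = 1 − 1752/1716 = 1 − 1.02098 ≈ -0.0210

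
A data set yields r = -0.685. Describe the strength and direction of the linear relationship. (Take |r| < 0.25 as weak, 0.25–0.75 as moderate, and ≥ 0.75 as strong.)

moderate negative

r = -0.685 < 0 so the relationship is negative.
|r| = 0.685, which falls in the moderate range.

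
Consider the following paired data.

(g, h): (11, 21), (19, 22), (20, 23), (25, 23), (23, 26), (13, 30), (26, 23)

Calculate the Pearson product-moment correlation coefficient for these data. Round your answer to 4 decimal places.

-0.1702

n = 7, Σg = 137, Σh = 168, Σg² = 2881, Σh² = 4088, Σgh = 3270
nΣgh − ΣgΣh = 22890 − 23016 = -126
nΣg² − (Σg)² = 20167 − 18769 = 1398; nΣh² − (Σh)² = 28616 − 28224 = 392
r = -126 / √(1398 × 392) = -126 / 740.2810 ≈ -0.1702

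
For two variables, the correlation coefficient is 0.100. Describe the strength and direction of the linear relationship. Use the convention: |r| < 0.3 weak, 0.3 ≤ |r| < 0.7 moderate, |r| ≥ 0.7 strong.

r = 0.100 > 0 so the relationship is positive.
|r| = 0.100, which falls in the weak range.

weak positive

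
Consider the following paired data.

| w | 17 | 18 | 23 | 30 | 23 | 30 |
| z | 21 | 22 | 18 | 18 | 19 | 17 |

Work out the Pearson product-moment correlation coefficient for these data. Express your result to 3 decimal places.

-0.891

n = 6, Σw = 141, Σz = 115, Σw² = 3471, Σz² = 2223, Σwz = 2654
nΣwz − ΣwΣz = 15924 − 16215 = -291
nΣw² − (Σw)² = 20826 − 19881 = 945; nΣz² − (Σz)² = 13338 − 13225 = 113
r = -291 / √(945 × 113) = -291 / 326.7797 ≈ -0.891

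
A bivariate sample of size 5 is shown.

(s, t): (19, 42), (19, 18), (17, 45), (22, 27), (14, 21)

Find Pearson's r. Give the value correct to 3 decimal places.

0.058

n = 5, Σs = 91, Σt = 153, Σs² = 1691, Σt² = 5283, Σst = 2793
nΣst − ΣsΣt = 13965 − 13923 = 42
nΣs² − (Σs)² = 8455 − 8281 = 174; nΣt² − (Σt)² = 26415 − 23409 = 3006
r = 42 / √(174 × 3006) = 42 / 723.2178 ≈ 0.058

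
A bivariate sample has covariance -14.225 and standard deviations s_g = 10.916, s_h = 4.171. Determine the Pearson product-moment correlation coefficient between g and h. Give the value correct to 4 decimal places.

-0.3124

r = Cov(g,h) / (s_g · s_h) = -14.225 / (10.916 × 4.171)
  = -14.225 / 45.5306 ≈ -0.3124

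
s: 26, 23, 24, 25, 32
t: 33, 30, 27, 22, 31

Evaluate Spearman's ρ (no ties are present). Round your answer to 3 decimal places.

0.500

Rank s: 4, 1, 2, 3, 5
Rank t: 5, 3, 2, 1, 4
d = rank(s) − rank(t): -1, -2, 0, 2, 1; Σd² = 10
ρ = 1 − 6Σd² / [n(n²−1)] = 1 − 6×10 / (5×24) = 1 − 60/120 ≈ 0.500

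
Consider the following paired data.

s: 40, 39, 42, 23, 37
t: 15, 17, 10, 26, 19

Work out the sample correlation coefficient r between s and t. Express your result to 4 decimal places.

-0.9295

n = 5, Σs = 181, Σt = 87, Σs² = 6783, Σt² = 1651, Σst = 2984
nΣst − ΣsΣt = 14920 − 15747 = -827
nΣs² − (Σs)² = 33915 − 32761 = 1154; nΣt² − (Σt)² = 8255 − 7569 = 686
r = -827 / √(1154 × 686) = -827 / 889.7438 ≈ -0.9295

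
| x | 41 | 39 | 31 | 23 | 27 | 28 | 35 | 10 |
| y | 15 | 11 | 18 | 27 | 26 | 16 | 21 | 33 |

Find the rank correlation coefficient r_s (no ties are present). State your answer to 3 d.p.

Rank x: 8, 7, 5, 2, 3, 4, 6, 1
Rank y: 2, 1, 4, 7, 6, 3, 5, 8
d = rank(x) − rank(y): 6, 6, 1, -5, -3, 1, 1, -7; Σd² = 158
ρ = 1 − 6Σd² / [n(n²−1)] = 1 − 6×158 / (8×63) = 1 − 948/504 ≈ -0.881

-0.881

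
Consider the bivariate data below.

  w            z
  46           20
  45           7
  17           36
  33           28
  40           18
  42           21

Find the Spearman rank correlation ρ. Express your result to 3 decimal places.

Rank w: 6, 5, 1, 2, 3, 4
Rank z: 3, 1, 6, 5, 2, 4
d = rank(w) − rank(z): 3, 4, -5, -3, 1, 0; Σd² = 60
ρ = 1 − 6Σd² / [n(n²−1)] = 1 − 6×60 / (6×35) = 1 − 360/210 ≈ -0.714

-0.714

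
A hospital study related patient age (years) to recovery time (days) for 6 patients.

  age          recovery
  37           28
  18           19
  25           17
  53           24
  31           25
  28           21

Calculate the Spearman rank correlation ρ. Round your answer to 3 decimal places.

0.771

Rank age: 5, 1, 2, 6, 4, 3
Rank recovery: 6, 2, 1, 4, 5, 3
d = rank(age) − rank(recovery): -1, -1, 1, 2, -1, 0; Σd² = 8
ρ = 1 − 6Σd² / [n(n²−1)] = 1 − 6×8 / (6×35) = 1 − 48/210 ≈ 0.771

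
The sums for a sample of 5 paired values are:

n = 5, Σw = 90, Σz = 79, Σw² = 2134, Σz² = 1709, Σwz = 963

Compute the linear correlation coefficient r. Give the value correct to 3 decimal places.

-0.943

r = (nΣwz − ΣwΣz) / √[(nΣw² − (Σw)²)(nΣz² − (Σz)²)]
Numerator: 5×963 − 90×79 = -2295
Denominator: √[(10670 − 8100)(8545 − 6241)] = √[2570 × 2304] = 2433.3680
r = -2295 / 2433.3680 ≈ -0.943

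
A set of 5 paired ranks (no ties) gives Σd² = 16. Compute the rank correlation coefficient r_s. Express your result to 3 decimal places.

0.200

ρ = 1 − 6Σd² / [n(n²−1)] = 1 − 6×16 / (5×24)
  = 1 − 96/120 = 1 − 0.8000 ≈ 0.200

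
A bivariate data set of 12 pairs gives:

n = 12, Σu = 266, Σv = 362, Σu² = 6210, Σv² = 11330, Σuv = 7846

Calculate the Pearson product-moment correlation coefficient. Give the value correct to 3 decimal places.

-0.497

r = (nΣuv − ΣuΣv) / √[(nΣu² − (Σu)²)(nΣv² − (Σv)²)]
Numerator: 12×7846 − 266×362 = -2140
Denominator: √[(74520 − 70756)(135960 − 131044)] = √[3764 × 4916] = 4301.6071
r = -2140 / 4301.6071 ≈ -0.497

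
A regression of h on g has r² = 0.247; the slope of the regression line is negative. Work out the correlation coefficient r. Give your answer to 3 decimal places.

|r| = √0.247 = 0.497
The association is negative, so r = −0.497.

-0.497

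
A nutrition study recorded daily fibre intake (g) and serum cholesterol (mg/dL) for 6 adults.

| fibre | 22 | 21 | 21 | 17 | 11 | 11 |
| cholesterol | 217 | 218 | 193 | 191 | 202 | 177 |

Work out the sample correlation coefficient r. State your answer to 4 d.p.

0.6299

n = 6, Σx = 103, Σy = 1198, Σx² = 1897, Σy² = 240476, Σxy = 20821
nΣxy − ΣxΣy = 124926 − 123394 = 1532
nΣx² − (Σx)² = 11382 − 10609 = 773; nΣy² − (Σy)² = 1442856 − 1435204 = 7652
r = 1532 / √(773 × 7652) = 1532 / 2432.0765 ≈ 0.6299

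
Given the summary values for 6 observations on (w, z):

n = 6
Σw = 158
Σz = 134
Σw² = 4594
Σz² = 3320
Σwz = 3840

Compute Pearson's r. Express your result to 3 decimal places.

0.827

r = (nΣwz − ΣwΣz) / √[(nΣw² − (Σw)²)(nΣz² − (Σz)²)]
Numerator: 6×3840 − 158×134 = 1868
Denominator: √[(27564 − 24964)(19920 − 17956)] = √[2600 × 1964] = 2259.7345
r = 1868 / 2259.7345 ≈ 0.827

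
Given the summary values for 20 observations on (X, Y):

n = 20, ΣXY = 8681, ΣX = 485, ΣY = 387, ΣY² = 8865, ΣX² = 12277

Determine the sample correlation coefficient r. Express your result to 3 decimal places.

-0.835

r = (nΣXY − ΣXΣY) / √[(nΣX² − (ΣX)²)(nΣY² − (ΣY)²)]
Numerator: 20×8681 − 485×387 = -14075
Denominator: √[(245540 − 235225)(177300 − 149769)] = √[10315 × 27531] = 16851.7733
r = -14075 / 16851.7733 ≈ -0.835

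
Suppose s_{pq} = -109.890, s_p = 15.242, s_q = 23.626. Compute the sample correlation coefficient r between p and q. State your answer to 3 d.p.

-0.305

r = Cov(p,q) / (s_p · s_q) = -109.890 / (15.242 × 23.626)
  = -109.890 / 360.1075 ≈ -0.305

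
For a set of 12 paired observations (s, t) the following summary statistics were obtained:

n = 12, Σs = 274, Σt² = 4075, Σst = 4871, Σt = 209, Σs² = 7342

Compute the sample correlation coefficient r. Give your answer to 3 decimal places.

r = (nΣst − ΣsΣt) / √[(nΣs² − (Σs)²)(nΣt² − (Σt)²)]
Numerator: 12×4871 − 274×209 = 1186
Denominator: √[(88104 − 75076)(48900 − 43681)] = √[13028 × 5219] = 8245.7948
r = 1186 / 8245.7948 ≈ 0.144

0.144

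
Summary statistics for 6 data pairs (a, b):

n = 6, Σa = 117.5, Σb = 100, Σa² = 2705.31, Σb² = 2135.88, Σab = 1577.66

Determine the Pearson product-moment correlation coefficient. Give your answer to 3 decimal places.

r = (nΣab − ΣaΣb) / √[(nΣa² − (Σa)²)(nΣb² − (Σb)²)]
Numerator: 6×1577.66 − 117.5×100 = -2284.04
Denominator: √[(16231.86 − 13806.25)(12815.28 − 10000)] = √[2425.61 × 2815.28] = 2613.1918
r = -2284.04 / 2613.1918 ≈ -0.874

-0.874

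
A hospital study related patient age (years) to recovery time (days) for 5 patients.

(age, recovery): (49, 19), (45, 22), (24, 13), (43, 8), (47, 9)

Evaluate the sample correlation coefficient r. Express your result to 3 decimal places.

0.187

n = 5, Σx = 208, Σy = 71, Σx² = 9060, Σy² = 1159, Σxy = 3000
nΣxy − ΣxΣy = 15000 − 14768 = 232
nΣx² − (Σx)² = 45300 − 43264 = 2036; nΣy² − (Σy)² = 5795 − 5041 = 754
r = 232 / √(2036 × 754) = 232 / 1239.0093 ≈ 0.187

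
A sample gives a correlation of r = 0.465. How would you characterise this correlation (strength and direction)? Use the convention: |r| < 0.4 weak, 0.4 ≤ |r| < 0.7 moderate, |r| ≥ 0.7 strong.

moderate positive

r = 0.465 > 0 so the relationship is positive.
|r| = 0.465, which falls in the moderate range.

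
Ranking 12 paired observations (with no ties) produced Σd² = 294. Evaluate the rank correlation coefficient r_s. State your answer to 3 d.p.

ρ = 1 − 6Σd² / [n(n²−1)] = 1 − 6×294 / (12×143)
  = 1 − 1764/1716 = 1 − 1.0280 ≈ -0.028

-0.028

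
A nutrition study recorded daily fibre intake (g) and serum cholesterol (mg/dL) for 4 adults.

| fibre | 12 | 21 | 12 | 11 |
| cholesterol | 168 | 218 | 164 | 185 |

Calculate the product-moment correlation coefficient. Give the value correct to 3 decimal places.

0.888

n = 4, Σx = 56, Σy = 735, Σx² = 850, Σy² = 136869, Σxy = 10597
nΣxy − ΣxΣy = 42388 − 41160 = 1228
nΣx² − (Σx)² = 3400 − 3136 = 264; nΣy² − (Σy)² = 547476 − 540225 = 7251
r = 1228 / √(264 × 7251) = 1228 / 1383.5693 ≈ 0.888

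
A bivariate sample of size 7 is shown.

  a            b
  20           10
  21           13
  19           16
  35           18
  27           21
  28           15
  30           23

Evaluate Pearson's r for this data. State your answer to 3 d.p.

0.630

n = 7, Σa = 180, Σb = 116, Σa² = 4840, Σb² = 2044, Σab = 3084
nΣab − ΣaΣb = 21588 − 20880 = 708
nΣa² − (Σa)² = 33880 − 32400 = 1480; nΣb² − (Σb)² = 14308 − 13456 = 852
r = 708 / √(1480 × 852) = 708 / 1122.9248 ≈ 0.630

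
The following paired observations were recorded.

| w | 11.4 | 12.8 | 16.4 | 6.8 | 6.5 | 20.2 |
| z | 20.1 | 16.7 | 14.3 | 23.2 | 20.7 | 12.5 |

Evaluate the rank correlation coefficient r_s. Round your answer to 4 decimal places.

Rank w: 3, 4, 5, 2, 1, 6
Rank z: 4, 3, 2, 6, 5, 1
d = rank(w) − rank(z): -1, 1, 3, -4, -4, 5; Σd² = 68
ρ = 1 − 6Σd² / [n(n²−1)] = 1 − 6×68 / (6×35) = 1 − 408/210 ≈ -0.9429

-0.9429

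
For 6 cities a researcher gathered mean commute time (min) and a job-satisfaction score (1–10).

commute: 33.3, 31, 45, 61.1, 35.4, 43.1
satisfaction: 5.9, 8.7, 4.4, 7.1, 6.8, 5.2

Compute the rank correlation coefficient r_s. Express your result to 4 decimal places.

-0.3714

Rank commute: 2, 1, 5, 6, 3, 4
Rank satisfaction: 3, 6, 1, 5, 4, 2
d = rank(commute) − rank(satisfaction): -1, -5, 4, 1, -1, 2; Σd² = 48
ρ = 1 − 6Σd² / [n(n²−1)] = 1 − 6×48 / (6×35) = 1 − 288/210 ≈ -0.3714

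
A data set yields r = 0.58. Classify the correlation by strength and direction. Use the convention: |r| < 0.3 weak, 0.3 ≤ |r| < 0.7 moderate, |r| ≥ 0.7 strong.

moderate positive

r = 0.58 > 0 so the relationship is positive.
|r| = 0.58, which falls in the moderate range.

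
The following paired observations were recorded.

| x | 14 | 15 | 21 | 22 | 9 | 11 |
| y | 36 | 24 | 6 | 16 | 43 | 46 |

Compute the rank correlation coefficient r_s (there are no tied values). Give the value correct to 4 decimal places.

Rank x: 3, 4, 5, 6, 1, 2
Rank y: 4, 3, 1, 2, 5, 6
d = rank(x) − rank(y): -1, 1, 4, 4, -4, -4; Σd² = 66
ρ = 1 − 6Σd² / [n(n²−1)] = 1 − 6×66 / (6×35) = 1 − 396/210 ≈ -0.8857

-0.8857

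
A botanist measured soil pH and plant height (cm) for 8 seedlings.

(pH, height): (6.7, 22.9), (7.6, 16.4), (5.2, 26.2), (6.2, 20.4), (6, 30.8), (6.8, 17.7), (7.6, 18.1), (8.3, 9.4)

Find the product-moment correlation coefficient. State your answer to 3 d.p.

n = 8, Σx = 54.4, Σy = 161.9, Σx² = 377.02, Σy² = 3573.87, Σxy = 1061.53
nΣxy − ΣxΣy = 8492.24 − 8807.36 = -315.12
nΣx² − (Σx)² = 3016.16 − 2959.36 = 56.8; nΣy² − (Σy)² = 28590.96 − 26211.61 = 2379.35
r = -315.12 / √(56.8 × 2379.35) = -315.12 / 367.6236 ≈ -0.857

-0.857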